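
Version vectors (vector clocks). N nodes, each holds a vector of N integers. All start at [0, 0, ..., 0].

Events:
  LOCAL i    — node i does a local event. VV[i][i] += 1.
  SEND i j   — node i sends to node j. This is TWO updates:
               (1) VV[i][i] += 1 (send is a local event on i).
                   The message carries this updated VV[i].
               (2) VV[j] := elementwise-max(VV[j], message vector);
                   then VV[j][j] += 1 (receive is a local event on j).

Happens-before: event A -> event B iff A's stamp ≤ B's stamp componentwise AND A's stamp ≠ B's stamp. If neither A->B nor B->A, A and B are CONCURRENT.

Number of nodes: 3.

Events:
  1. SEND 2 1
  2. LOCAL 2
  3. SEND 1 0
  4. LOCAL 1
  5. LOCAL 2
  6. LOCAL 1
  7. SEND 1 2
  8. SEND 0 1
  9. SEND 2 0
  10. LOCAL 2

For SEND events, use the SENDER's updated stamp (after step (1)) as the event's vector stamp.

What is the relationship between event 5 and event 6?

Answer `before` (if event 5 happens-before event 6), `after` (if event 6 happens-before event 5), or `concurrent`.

Answer: concurrent

Derivation:
Initial: VV[0]=[0, 0, 0]
Initial: VV[1]=[0, 0, 0]
Initial: VV[2]=[0, 0, 0]
Event 1: SEND 2->1: VV[2][2]++ -> VV[2]=[0, 0, 1], msg_vec=[0, 0, 1]; VV[1]=max(VV[1],msg_vec) then VV[1][1]++ -> VV[1]=[0, 1, 1]
Event 2: LOCAL 2: VV[2][2]++ -> VV[2]=[0, 0, 2]
Event 3: SEND 1->0: VV[1][1]++ -> VV[1]=[0, 2, 1], msg_vec=[0, 2, 1]; VV[0]=max(VV[0],msg_vec) then VV[0][0]++ -> VV[0]=[1, 2, 1]
Event 4: LOCAL 1: VV[1][1]++ -> VV[1]=[0, 3, 1]
Event 5: LOCAL 2: VV[2][2]++ -> VV[2]=[0, 0, 3]
Event 6: LOCAL 1: VV[1][1]++ -> VV[1]=[0, 4, 1]
Event 7: SEND 1->2: VV[1][1]++ -> VV[1]=[0, 5, 1], msg_vec=[0, 5, 1]; VV[2]=max(VV[2],msg_vec) then VV[2][2]++ -> VV[2]=[0, 5, 4]
Event 8: SEND 0->1: VV[0][0]++ -> VV[0]=[2, 2, 1], msg_vec=[2, 2, 1]; VV[1]=max(VV[1],msg_vec) then VV[1][1]++ -> VV[1]=[2, 6, 1]
Event 9: SEND 2->0: VV[2][2]++ -> VV[2]=[0, 5, 5], msg_vec=[0, 5, 5]; VV[0]=max(VV[0],msg_vec) then VV[0][0]++ -> VV[0]=[3, 5, 5]
Event 10: LOCAL 2: VV[2][2]++ -> VV[2]=[0, 5, 6]
Event 5 stamp: [0, 0, 3]
Event 6 stamp: [0, 4, 1]
[0, 0, 3] <= [0, 4, 1]? False
[0, 4, 1] <= [0, 0, 3]? False
Relation: concurrent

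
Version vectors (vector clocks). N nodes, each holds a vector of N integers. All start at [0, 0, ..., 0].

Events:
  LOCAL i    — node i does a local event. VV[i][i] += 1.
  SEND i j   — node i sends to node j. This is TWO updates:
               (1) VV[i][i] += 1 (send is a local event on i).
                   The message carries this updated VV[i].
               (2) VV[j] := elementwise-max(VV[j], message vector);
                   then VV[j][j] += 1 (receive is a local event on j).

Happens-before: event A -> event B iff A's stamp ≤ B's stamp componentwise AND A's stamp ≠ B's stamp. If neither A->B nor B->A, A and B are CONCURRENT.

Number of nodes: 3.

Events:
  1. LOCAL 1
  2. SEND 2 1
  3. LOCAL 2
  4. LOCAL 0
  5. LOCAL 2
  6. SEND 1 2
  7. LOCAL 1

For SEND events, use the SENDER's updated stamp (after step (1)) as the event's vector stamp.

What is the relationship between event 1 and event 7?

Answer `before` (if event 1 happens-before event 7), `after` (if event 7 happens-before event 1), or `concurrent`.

Initial: VV[0]=[0, 0, 0]
Initial: VV[1]=[0, 0, 0]
Initial: VV[2]=[0, 0, 0]
Event 1: LOCAL 1: VV[1][1]++ -> VV[1]=[0, 1, 0]
Event 2: SEND 2->1: VV[2][2]++ -> VV[2]=[0, 0, 1], msg_vec=[0, 0, 1]; VV[1]=max(VV[1],msg_vec) then VV[1][1]++ -> VV[1]=[0, 2, 1]
Event 3: LOCAL 2: VV[2][2]++ -> VV[2]=[0, 0, 2]
Event 4: LOCAL 0: VV[0][0]++ -> VV[0]=[1, 0, 0]
Event 5: LOCAL 2: VV[2][2]++ -> VV[2]=[0, 0, 3]
Event 6: SEND 1->2: VV[1][1]++ -> VV[1]=[0, 3, 1], msg_vec=[0, 3, 1]; VV[2]=max(VV[2],msg_vec) then VV[2][2]++ -> VV[2]=[0, 3, 4]
Event 7: LOCAL 1: VV[1][1]++ -> VV[1]=[0, 4, 1]
Event 1 stamp: [0, 1, 0]
Event 7 stamp: [0, 4, 1]
[0, 1, 0] <= [0, 4, 1]? True
[0, 4, 1] <= [0, 1, 0]? False
Relation: before

Answer: before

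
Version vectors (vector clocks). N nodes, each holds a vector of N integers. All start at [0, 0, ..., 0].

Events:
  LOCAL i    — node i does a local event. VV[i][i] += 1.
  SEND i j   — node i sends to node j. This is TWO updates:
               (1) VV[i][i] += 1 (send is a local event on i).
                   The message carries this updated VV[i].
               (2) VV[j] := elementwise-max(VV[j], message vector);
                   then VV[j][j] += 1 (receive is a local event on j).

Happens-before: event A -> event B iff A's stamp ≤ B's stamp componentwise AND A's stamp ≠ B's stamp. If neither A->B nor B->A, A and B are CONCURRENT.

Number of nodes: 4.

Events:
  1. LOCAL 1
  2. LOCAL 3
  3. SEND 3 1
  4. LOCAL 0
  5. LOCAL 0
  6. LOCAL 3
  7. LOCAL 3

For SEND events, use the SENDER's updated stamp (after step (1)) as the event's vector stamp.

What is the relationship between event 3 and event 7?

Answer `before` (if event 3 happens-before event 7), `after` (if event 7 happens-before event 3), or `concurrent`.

Initial: VV[0]=[0, 0, 0, 0]
Initial: VV[1]=[0, 0, 0, 0]
Initial: VV[2]=[0, 0, 0, 0]
Initial: VV[3]=[0, 0, 0, 0]
Event 1: LOCAL 1: VV[1][1]++ -> VV[1]=[0, 1, 0, 0]
Event 2: LOCAL 3: VV[3][3]++ -> VV[3]=[0, 0, 0, 1]
Event 3: SEND 3->1: VV[3][3]++ -> VV[3]=[0, 0, 0, 2], msg_vec=[0, 0, 0, 2]; VV[1]=max(VV[1],msg_vec) then VV[1][1]++ -> VV[1]=[0, 2, 0, 2]
Event 4: LOCAL 0: VV[0][0]++ -> VV[0]=[1, 0, 0, 0]
Event 5: LOCAL 0: VV[0][0]++ -> VV[0]=[2, 0, 0, 0]
Event 6: LOCAL 3: VV[3][3]++ -> VV[3]=[0, 0, 0, 3]
Event 7: LOCAL 3: VV[3][3]++ -> VV[3]=[0, 0, 0, 4]
Event 3 stamp: [0, 0, 0, 2]
Event 7 stamp: [0, 0, 0, 4]
[0, 0, 0, 2] <= [0, 0, 0, 4]? True
[0, 0, 0, 4] <= [0, 0, 0, 2]? False
Relation: before

Answer: before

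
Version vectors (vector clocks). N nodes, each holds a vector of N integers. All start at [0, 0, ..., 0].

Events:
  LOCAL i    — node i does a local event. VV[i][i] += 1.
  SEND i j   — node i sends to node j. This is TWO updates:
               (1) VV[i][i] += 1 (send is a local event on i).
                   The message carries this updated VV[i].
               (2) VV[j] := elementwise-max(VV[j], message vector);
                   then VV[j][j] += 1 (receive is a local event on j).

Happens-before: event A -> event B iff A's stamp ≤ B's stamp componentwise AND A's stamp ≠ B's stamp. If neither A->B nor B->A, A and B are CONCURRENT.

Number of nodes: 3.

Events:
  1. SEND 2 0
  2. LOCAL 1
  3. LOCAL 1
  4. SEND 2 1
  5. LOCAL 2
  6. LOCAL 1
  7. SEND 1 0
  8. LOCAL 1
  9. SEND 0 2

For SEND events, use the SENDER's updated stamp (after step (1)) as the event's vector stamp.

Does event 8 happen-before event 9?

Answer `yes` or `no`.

Initial: VV[0]=[0, 0, 0]
Initial: VV[1]=[0, 0, 0]
Initial: VV[2]=[0, 0, 0]
Event 1: SEND 2->0: VV[2][2]++ -> VV[2]=[0, 0, 1], msg_vec=[0, 0, 1]; VV[0]=max(VV[0],msg_vec) then VV[0][0]++ -> VV[0]=[1, 0, 1]
Event 2: LOCAL 1: VV[1][1]++ -> VV[1]=[0, 1, 0]
Event 3: LOCAL 1: VV[1][1]++ -> VV[1]=[0, 2, 0]
Event 4: SEND 2->1: VV[2][2]++ -> VV[2]=[0, 0, 2], msg_vec=[0, 0, 2]; VV[1]=max(VV[1],msg_vec) then VV[1][1]++ -> VV[1]=[0, 3, 2]
Event 5: LOCAL 2: VV[2][2]++ -> VV[2]=[0, 0, 3]
Event 6: LOCAL 1: VV[1][1]++ -> VV[1]=[0, 4, 2]
Event 7: SEND 1->0: VV[1][1]++ -> VV[1]=[0, 5, 2], msg_vec=[0, 5, 2]; VV[0]=max(VV[0],msg_vec) then VV[0][0]++ -> VV[0]=[2, 5, 2]
Event 8: LOCAL 1: VV[1][1]++ -> VV[1]=[0, 6, 2]
Event 9: SEND 0->2: VV[0][0]++ -> VV[0]=[3, 5, 2], msg_vec=[3, 5, 2]; VV[2]=max(VV[2],msg_vec) then VV[2][2]++ -> VV[2]=[3, 5, 4]
Event 8 stamp: [0, 6, 2]
Event 9 stamp: [3, 5, 2]
[0, 6, 2] <= [3, 5, 2]? False. Equal? False. Happens-before: False

Answer: no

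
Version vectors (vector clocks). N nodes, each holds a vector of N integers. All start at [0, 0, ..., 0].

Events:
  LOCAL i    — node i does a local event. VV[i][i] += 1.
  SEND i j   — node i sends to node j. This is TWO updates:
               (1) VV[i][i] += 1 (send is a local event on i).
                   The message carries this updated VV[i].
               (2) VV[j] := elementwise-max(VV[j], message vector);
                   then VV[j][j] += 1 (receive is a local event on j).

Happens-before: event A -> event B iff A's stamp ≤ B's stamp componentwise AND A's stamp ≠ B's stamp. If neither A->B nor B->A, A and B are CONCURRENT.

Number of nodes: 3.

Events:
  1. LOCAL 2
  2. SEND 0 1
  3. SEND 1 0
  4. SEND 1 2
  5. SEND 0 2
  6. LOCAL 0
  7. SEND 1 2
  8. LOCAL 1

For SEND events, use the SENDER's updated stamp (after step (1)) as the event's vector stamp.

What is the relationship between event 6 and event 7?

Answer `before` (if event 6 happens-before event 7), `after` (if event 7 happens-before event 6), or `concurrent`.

Answer: concurrent

Derivation:
Initial: VV[0]=[0, 0, 0]
Initial: VV[1]=[0, 0, 0]
Initial: VV[2]=[0, 0, 0]
Event 1: LOCAL 2: VV[2][2]++ -> VV[2]=[0, 0, 1]
Event 2: SEND 0->1: VV[0][0]++ -> VV[0]=[1, 0, 0], msg_vec=[1, 0, 0]; VV[1]=max(VV[1],msg_vec) then VV[1][1]++ -> VV[1]=[1, 1, 0]
Event 3: SEND 1->0: VV[1][1]++ -> VV[1]=[1, 2, 0], msg_vec=[1, 2, 0]; VV[0]=max(VV[0],msg_vec) then VV[0][0]++ -> VV[0]=[2, 2, 0]
Event 4: SEND 1->2: VV[1][1]++ -> VV[1]=[1, 3, 0], msg_vec=[1, 3, 0]; VV[2]=max(VV[2],msg_vec) then VV[2][2]++ -> VV[2]=[1, 3, 2]
Event 5: SEND 0->2: VV[0][0]++ -> VV[0]=[3, 2, 0], msg_vec=[3, 2, 0]; VV[2]=max(VV[2],msg_vec) then VV[2][2]++ -> VV[2]=[3, 3, 3]
Event 6: LOCAL 0: VV[0][0]++ -> VV[0]=[4, 2, 0]
Event 7: SEND 1->2: VV[1][1]++ -> VV[1]=[1, 4, 0], msg_vec=[1, 4, 0]; VV[2]=max(VV[2],msg_vec) then VV[2][2]++ -> VV[2]=[3, 4, 4]
Event 8: LOCAL 1: VV[1][1]++ -> VV[1]=[1, 5, 0]
Event 6 stamp: [4, 2, 0]
Event 7 stamp: [1, 4, 0]
[4, 2, 0] <= [1, 4, 0]? False
[1, 4, 0] <= [4, 2, 0]? False
Relation: concurrent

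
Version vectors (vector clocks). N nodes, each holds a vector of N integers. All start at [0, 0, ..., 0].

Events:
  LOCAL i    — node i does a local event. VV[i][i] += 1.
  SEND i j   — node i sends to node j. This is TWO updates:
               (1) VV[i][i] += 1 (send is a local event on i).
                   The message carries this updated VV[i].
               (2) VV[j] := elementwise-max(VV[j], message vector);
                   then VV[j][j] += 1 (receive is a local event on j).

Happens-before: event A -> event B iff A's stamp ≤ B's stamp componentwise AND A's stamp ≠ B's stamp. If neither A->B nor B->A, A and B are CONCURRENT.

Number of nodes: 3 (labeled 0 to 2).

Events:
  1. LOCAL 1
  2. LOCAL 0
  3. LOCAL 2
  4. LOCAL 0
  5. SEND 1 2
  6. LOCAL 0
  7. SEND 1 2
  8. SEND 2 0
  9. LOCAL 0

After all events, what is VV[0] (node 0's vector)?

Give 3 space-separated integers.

Answer: 5 3 4

Derivation:
Initial: VV[0]=[0, 0, 0]
Initial: VV[1]=[0, 0, 0]
Initial: VV[2]=[0, 0, 0]
Event 1: LOCAL 1: VV[1][1]++ -> VV[1]=[0, 1, 0]
Event 2: LOCAL 0: VV[0][0]++ -> VV[0]=[1, 0, 0]
Event 3: LOCAL 2: VV[2][2]++ -> VV[2]=[0, 0, 1]
Event 4: LOCAL 0: VV[0][0]++ -> VV[0]=[2, 0, 0]
Event 5: SEND 1->2: VV[1][1]++ -> VV[1]=[0, 2, 0], msg_vec=[0, 2, 0]; VV[2]=max(VV[2],msg_vec) then VV[2][2]++ -> VV[2]=[0, 2, 2]
Event 6: LOCAL 0: VV[0][0]++ -> VV[0]=[3, 0, 0]
Event 7: SEND 1->2: VV[1][1]++ -> VV[1]=[0, 3, 0], msg_vec=[0, 3, 0]; VV[2]=max(VV[2],msg_vec) then VV[2][2]++ -> VV[2]=[0, 3, 3]
Event 8: SEND 2->0: VV[2][2]++ -> VV[2]=[0, 3, 4], msg_vec=[0, 3, 4]; VV[0]=max(VV[0],msg_vec) then VV[0][0]++ -> VV[0]=[4, 3, 4]
Event 9: LOCAL 0: VV[0][0]++ -> VV[0]=[5, 3, 4]
Final vectors: VV[0]=[5, 3, 4]; VV[1]=[0, 3, 0]; VV[2]=[0, 3, 4]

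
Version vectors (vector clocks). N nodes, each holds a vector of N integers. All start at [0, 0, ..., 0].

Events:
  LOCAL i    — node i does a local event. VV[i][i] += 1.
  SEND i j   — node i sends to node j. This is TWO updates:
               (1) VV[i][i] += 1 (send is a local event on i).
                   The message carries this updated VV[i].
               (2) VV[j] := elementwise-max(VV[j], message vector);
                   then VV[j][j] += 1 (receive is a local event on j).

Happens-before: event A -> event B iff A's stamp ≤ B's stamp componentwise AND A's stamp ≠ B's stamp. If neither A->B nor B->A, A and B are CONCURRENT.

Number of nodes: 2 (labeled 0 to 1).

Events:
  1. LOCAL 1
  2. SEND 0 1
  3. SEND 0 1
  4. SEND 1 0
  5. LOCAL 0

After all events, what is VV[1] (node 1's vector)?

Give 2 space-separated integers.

Answer: 2 4

Derivation:
Initial: VV[0]=[0, 0]
Initial: VV[1]=[0, 0]
Event 1: LOCAL 1: VV[1][1]++ -> VV[1]=[0, 1]
Event 2: SEND 0->1: VV[0][0]++ -> VV[0]=[1, 0], msg_vec=[1, 0]; VV[1]=max(VV[1],msg_vec) then VV[1][1]++ -> VV[1]=[1, 2]
Event 3: SEND 0->1: VV[0][0]++ -> VV[0]=[2, 0], msg_vec=[2, 0]; VV[1]=max(VV[1],msg_vec) then VV[1][1]++ -> VV[1]=[2, 3]
Event 4: SEND 1->0: VV[1][1]++ -> VV[1]=[2, 4], msg_vec=[2, 4]; VV[0]=max(VV[0],msg_vec) then VV[0][0]++ -> VV[0]=[3, 4]
Event 5: LOCAL 0: VV[0][0]++ -> VV[0]=[4, 4]
Final vectors: VV[0]=[4, 4]; VV[1]=[2, 4]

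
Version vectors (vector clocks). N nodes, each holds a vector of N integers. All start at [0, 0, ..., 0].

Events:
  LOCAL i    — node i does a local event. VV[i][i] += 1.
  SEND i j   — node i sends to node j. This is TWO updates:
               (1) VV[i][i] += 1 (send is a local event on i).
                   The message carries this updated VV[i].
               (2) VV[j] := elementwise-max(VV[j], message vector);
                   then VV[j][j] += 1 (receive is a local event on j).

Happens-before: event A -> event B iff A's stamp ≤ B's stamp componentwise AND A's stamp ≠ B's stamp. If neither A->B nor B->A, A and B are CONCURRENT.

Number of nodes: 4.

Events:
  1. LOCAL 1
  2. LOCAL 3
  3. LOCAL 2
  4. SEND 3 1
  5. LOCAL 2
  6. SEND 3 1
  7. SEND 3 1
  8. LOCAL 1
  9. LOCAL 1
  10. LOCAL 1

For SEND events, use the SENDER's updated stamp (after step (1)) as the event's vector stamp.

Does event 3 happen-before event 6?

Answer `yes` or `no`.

Initial: VV[0]=[0, 0, 0, 0]
Initial: VV[1]=[0, 0, 0, 0]
Initial: VV[2]=[0, 0, 0, 0]
Initial: VV[3]=[0, 0, 0, 0]
Event 1: LOCAL 1: VV[1][1]++ -> VV[1]=[0, 1, 0, 0]
Event 2: LOCAL 3: VV[3][3]++ -> VV[3]=[0, 0, 0, 1]
Event 3: LOCAL 2: VV[2][2]++ -> VV[2]=[0, 0, 1, 0]
Event 4: SEND 3->1: VV[3][3]++ -> VV[3]=[0, 0, 0, 2], msg_vec=[0, 0, 0, 2]; VV[1]=max(VV[1],msg_vec) then VV[1][1]++ -> VV[1]=[0, 2, 0, 2]
Event 5: LOCAL 2: VV[2][2]++ -> VV[2]=[0, 0, 2, 0]
Event 6: SEND 3->1: VV[3][3]++ -> VV[3]=[0, 0, 0, 3], msg_vec=[0, 0, 0, 3]; VV[1]=max(VV[1],msg_vec) then VV[1][1]++ -> VV[1]=[0, 3, 0, 3]
Event 7: SEND 3->1: VV[3][3]++ -> VV[3]=[0, 0, 0, 4], msg_vec=[0, 0, 0, 4]; VV[1]=max(VV[1],msg_vec) then VV[1][1]++ -> VV[1]=[0, 4, 0, 4]
Event 8: LOCAL 1: VV[1][1]++ -> VV[1]=[0, 5, 0, 4]
Event 9: LOCAL 1: VV[1][1]++ -> VV[1]=[0, 6, 0, 4]
Event 10: LOCAL 1: VV[1][1]++ -> VV[1]=[0, 7, 0, 4]
Event 3 stamp: [0, 0, 1, 0]
Event 6 stamp: [0, 0, 0, 3]
[0, 0, 1, 0] <= [0, 0, 0, 3]? False. Equal? False. Happens-before: False

Answer: no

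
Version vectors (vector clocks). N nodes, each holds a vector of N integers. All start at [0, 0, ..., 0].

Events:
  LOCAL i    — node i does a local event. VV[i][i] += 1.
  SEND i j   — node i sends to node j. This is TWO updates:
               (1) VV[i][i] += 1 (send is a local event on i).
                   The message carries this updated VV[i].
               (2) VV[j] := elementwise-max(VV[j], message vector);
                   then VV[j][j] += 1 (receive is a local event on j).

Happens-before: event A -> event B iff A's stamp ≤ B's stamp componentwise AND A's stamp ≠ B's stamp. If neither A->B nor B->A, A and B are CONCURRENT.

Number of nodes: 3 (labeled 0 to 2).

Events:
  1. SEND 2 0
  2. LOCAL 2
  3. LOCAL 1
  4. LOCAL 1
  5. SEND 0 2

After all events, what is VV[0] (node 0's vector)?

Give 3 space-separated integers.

Initial: VV[0]=[0, 0, 0]
Initial: VV[1]=[0, 0, 0]
Initial: VV[2]=[0, 0, 0]
Event 1: SEND 2->0: VV[2][2]++ -> VV[2]=[0, 0, 1], msg_vec=[0, 0, 1]; VV[0]=max(VV[0],msg_vec) then VV[0][0]++ -> VV[0]=[1, 0, 1]
Event 2: LOCAL 2: VV[2][2]++ -> VV[2]=[0, 0, 2]
Event 3: LOCAL 1: VV[1][1]++ -> VV[1]=[0, 1, 0]
Event 4: LOCAL 1: VV[1][1]++ -> VV[1]=[0, 2, 0]
Event 5: SEND 0->2: VV[0][0]++ -> VV[0]=[2, 0, 1], msg_vec=[2, 0, 1]; VV[2]=max(VV[2],msg_vec) then VV[2][2]++ -> VV[2]=[2, 0, 3]
Final vectors: VV[0]=[2, 0, 1]; VV[1]=[0, 2, 0]; VV[2]=[2, 0, 3]

Answer: 2 0 1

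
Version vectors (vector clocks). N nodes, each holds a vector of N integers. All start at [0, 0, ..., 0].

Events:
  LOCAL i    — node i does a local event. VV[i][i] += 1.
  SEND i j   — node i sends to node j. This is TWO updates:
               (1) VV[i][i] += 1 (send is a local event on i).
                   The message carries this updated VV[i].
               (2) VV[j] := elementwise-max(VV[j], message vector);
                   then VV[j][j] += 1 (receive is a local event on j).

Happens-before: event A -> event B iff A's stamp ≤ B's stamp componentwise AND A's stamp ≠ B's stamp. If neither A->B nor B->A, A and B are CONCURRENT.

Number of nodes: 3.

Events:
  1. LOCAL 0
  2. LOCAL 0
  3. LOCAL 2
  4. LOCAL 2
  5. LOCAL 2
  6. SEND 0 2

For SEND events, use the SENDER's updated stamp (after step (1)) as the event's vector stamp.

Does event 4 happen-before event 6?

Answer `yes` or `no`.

Answer: no

Derivation:
Initial: VV[0]=[0, 0, 0]
Initial: VV[1]=[0, 0, 0]
Initial: VV[2]=[0, 0, 0]
Event 1: LOCAL 0: VV[0][0]++ -> VV[0]=[1, 0, 0]
Event 2: LOCAL 0: VV[0][0]++ -> VV[0]=[2, 0, 0]
Event 3: LOCAL 2: VV[2][2]++ -> VV[2]=[0, 0, 1]
Event 4: LOCAL 2: VV[2][2]++ -> VV[2]=[0, 0, 2]
Event 5: LOCAL 2: VV[2][2]++ -> VV[2]=[0, 0, 3]
Event 6: SEND 0->2: VV[0][0]++ -> VV[0]=[3, 0, 0], msg_vec=[3, 0, 0]; VV[2]=max(VV[2],msg_vec) then VV[2][2]++ -> VV[2]=[3, 0, 4]
Event 4 stamp: [0, 0, 2]
Event 6 stamp: [3, 0, 0]
[0, 0, 2] <= [3, 0, 0]? False. Equal? False. Happens-before: False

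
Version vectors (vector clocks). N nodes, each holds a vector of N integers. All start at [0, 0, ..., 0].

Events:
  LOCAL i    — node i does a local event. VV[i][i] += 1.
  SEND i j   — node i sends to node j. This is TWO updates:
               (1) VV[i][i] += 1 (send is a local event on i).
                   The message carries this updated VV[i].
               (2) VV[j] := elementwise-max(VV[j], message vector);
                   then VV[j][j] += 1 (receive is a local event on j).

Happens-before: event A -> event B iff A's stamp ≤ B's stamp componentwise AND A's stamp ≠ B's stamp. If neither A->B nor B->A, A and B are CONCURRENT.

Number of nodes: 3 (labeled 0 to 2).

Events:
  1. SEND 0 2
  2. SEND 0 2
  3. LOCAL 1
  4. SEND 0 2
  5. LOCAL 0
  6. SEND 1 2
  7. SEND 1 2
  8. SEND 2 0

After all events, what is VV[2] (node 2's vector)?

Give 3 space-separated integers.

Initial: VV[0]=[0, 0, 0]
Initial: VV[1]=[0, 0, 0]
Initial: VV[2]=[0, 0, 0]
Event 1: SEND 0->2: VV[0][0]++ -> VV[0]=[1, 0, 0], msg_vec=[1, 0, 0]; VV[2]=max(VV[2],msg_vec) then VV[2][2]++ -> VV[2]=[1, 0, 1]
Event 2: SEND 0->2: VV[0][0]++ -> VV[0]=[2, 0, 0], msg_vec=[2, 0, 0]; VV[2]=max(VV[2],msg_vec) then VV[2][2]++ -> VV[2]=[2, 0, 2]
Event 3: LOCAL 1: VV[1][1]++ -> VV[1]=[0, 1, 0]
Event 4: SEND 0->2: VV[0][0]++ -> VV[0]=[3, 0, 0], msg_vec=[3, 0, 0]; VV[2]=max(VV[2],msg_vec) then VV[2][2]++ -> VV[2]=[3, 0, 3]
Event 5: LOCAL 0: VV[0][0]++ -> VV[0]=[4, 0, 0]
Event 6: SEND 1->2: VV[1][1]++ -> VV[1]=[0, 2, 0], msg_vec=[0, 2, 0]; VV[2]=max(VV[2],msg_vec) then VV[2][2]++ -> VV[2]=[3, 2, 4]
Event 7: SEND 1->2: VV[1][1]++ -> VV[1]=[0, 3, 0], msg_vec=[0, 3, 0]; VV[2]=max(VV[2],msg_vec) then VV[2][2]++ -> VV[2]=[3, 3, 5]
Event 8: SEND 2->0: VV[2][2]++ -> VV[2]=[3, 3, 6], msg_vec=[3, 3, 6]; VV[0]=max(VV[0],msg_vec) then VV[0][0]++ -> VV[0]=[5, 3, 6]
Final vectors: VV[0]=[5, 3, 6]; VV[1]=[0, 3, 0]; VV[2]=[3, 3, 6]

Answer: 3 3 6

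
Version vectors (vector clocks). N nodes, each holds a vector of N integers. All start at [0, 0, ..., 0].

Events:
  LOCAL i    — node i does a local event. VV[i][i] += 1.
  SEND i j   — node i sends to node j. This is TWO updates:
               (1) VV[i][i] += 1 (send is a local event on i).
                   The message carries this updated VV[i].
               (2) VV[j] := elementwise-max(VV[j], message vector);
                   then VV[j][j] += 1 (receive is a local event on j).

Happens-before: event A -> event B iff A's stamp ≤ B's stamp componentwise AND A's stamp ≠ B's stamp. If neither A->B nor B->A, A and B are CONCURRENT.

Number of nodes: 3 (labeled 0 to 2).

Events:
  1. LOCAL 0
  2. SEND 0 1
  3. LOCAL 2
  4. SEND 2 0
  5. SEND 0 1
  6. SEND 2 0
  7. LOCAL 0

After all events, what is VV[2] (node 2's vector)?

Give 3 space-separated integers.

Answer: 0 0 3

Derivation:
Initial: VV[0]=[0, 0, 0]
Initial: VV[1]=[0, 0, 0]
Initial: VV[2]=[0, 0, 0]
Event 1: LOCAL 0: VV[0][0]++ -> VV[0]=[1, 0, 0]
Event 2: SEND 0->1: VV[0][0]++ -> VV[0]=[2, 0, 0], msg_vec=[2, 0, 0]; VV[1]=max(VV[1],msg_vec) then VV[1][1]++ -> VV[1]=[2, 1, 0]
Event 3: LOCAL 2: VV[2][2]++ -> VV[2]=[0, 0, 1]
Event 4: SEND 2->0: VV[2][2]++ -> VV[2]=[0, 0, 2], msg_vec=[0, 0, 2]; VV[0]=max(VV[0],msg_vec) then VV[0][0]++ -> VV[0]=[3, 0, 2]
Event 5: SEND 0->1: VV[0][0]++ -> VV[0]=[4, 0, 2], msg_vec=[4, 0, 2]; VV[1]=max(VV[1],msg_vec) then VV[1][1]++ -> VV[1]=[4, 2, 2]
Event 6: SEND 2->0: VV[2][2]++ -> VV[2]=[0, 0, 3], msg_vec=[0, 0, 3]; VV[0]=max(VV[0],msg_vec) then VV[0][0]++ -> VV[0]=[5, 0, 3]
Event 7: LOCAL 0: VV[0][0]++ -> VV[0]=[6, 0, 3]
Final vectors: VV[0]=[6, 0, 3]; VV[1]=[4, 2, 2]; VV[2]=[0, 0, 3]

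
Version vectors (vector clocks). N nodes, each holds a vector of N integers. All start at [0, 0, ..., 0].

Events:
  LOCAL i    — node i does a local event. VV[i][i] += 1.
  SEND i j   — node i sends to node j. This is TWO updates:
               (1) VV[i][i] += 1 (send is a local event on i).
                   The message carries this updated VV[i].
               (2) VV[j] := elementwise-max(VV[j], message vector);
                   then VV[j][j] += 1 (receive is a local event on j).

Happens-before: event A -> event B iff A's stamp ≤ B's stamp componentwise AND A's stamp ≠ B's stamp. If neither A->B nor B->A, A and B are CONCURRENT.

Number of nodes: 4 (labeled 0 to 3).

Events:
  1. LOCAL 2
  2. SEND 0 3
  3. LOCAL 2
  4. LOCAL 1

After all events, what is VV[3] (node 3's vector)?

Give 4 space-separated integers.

Initial: VV[0]=[0, 0, 0, 0]
Initial: VV[1]=[0, 0, 0, 0]
Initial: VV[2]=[0, 0, 0, 0]
Initial: VV[3]=[0, 0, 0, 0]
Event 1: LOCAL 2: VV[2][2]++ -> VV[2]=[0, 0, 1, 0]
Event 2: SEND 0->3: VV[0][0]++ -> VV[0]=[1, 0, 0, 0], msg_vec=[1, 0, 0, 0]; VV[3]=max(VV[3],msg_vec) then VV[3][3]++ -> VV[3]=[1, 0, 0, 1]
Event 3: LOCAL 2: VV[2][2]++ -> VV[2]=[0, 0, 2, 0]
Event 4: LOCAL 1: VV[1][1]++ -> VV[1]=[0, 1, 0, 0]
Final vectors: VV[0]=[1, 0, 0, 0]; VV[1]=[0, 1, 0, 0]; VV[2]=[0, 0, 2, 0]; VV[3]=[1, 0, 0, 1]

Answer: 1 0 0 1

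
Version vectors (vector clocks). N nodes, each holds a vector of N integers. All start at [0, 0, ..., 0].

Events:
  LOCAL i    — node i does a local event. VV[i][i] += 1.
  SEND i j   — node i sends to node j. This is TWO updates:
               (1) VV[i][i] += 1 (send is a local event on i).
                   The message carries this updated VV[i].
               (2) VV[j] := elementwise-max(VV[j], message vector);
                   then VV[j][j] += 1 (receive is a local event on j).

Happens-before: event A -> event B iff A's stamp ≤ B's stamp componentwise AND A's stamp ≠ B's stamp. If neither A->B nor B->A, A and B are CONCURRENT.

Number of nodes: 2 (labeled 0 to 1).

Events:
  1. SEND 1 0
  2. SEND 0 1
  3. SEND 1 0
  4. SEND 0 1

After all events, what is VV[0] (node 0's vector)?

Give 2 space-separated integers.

Answer: 4 3

Derivation:
Initial: VV[0]=[0, 0]
Initial: VV[1]=[0, 0]
Event 1: SEND 1->0: VV[1][1]++ -> VV[1]=[0, 1], msg_vec=[0, 1]; VV[0]=max(VV[0],msg_vec) then VV[0][0]++ -> VV[0]=[1, 1]
Event 2: SEND 0->1: VV[0][0]++ -> VV[0]=[2, 1], msg_vec=[2, 1]; VV[1]=max(VV[1],msg_vec) then VV[1][1]++ -> VV[1]=[2, 2]
Event 3: SEND 1->0: VV[1][1]++ -> VV[1]=[2, 3], msg_vec=[2, 3]; VV[0]=max(VV[0],msg_vec) then VV[0][0]++ -> VV[0]=[3, 3]
Event 4: SEND 0->1: VV[0][0]++ -> VV[0]=[4, 3], msg_vec=[4, 3]; VV[1]=max(VV[1],msg_vec) then VV[1][1]++ -> VV[1]=[4, 4]
Final vectors: VV[0]=[4, 3]; VV[1]=[4, 4]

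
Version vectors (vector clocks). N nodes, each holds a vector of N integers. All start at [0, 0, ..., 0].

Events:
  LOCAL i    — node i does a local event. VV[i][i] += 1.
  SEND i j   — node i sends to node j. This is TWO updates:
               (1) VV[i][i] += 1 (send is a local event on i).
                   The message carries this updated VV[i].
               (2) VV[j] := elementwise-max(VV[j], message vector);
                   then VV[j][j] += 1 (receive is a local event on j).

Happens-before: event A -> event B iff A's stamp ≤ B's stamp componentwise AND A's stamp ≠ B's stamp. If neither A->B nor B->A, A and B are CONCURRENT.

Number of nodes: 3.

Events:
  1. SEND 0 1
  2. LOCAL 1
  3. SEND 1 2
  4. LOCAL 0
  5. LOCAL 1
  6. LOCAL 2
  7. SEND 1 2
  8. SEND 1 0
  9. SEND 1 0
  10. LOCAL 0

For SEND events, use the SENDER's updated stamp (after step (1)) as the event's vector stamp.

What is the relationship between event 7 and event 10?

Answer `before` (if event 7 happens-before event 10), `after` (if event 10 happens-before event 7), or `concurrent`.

Answer: before

Derivation:
Initial: VV[0]=[0, 0, 0]
Initial: VV[1]=[0, 0, 0]
Initial: VV[2]=[0, 0, 0]
Event 1: SEND 0->1: VV[0][0]++ -> VV[0]=[1, 0, 0], msg_vec=[1, 0, 0]; VV[1]=max(VV[1],msg_vec) then VV[1][1]++ -> VV[1]=[1, 1, 0]
Event 2: LOCAL 1: VV[1][1]++ -> VV[1]=[1, 2, 0]
Event 3: SEND 1->2: VV[1][1]++ -> VV[1]=[1, 3, 0], msg_vec=[1, 3, 0]; VV[2]=max(VV[2],msg_vec) then VV[2][2]++ -> VV[2]=[1, 3, 1]
Event 4: LOCAL 0: VV[0][0]++ -> VV[0]=[2, 0, 0]
Event 5: LOCAL 1: VV[1][1]++ -> VV[1]=[1, 4, 0]
Event 6: LOCAL 2: VV[2][2]++ -> VV[2]=[1, 3, 2]
Event 7: SEND 1->2: VV[1][1]++ -> VV[1]=[1, 5, 0], msg_vec=[1, 5, 0]; VV[2]=max(VV[2],msg_vec) then VV[2][2]++ -> VV[2]=[1, 5, 3]
Event 8: SEND 1->0: VV[1][1]++ -> VV[1]=[1, 6, 0], msg_vec=[1, 6, 0]; VV[0]=max(VV[0],msg_vec) then VV[0][0]++ -> VV[0]=[3, 6, 0]
Event 9: SEND 1->0: VV[1][1]++ -> VV[1]=[1, 7, 0], msg_vec=[1, 7, 0]; VV[0]=max(VV[0],msg_vec) then VV[0][0]++ -> VV[0]=[4, 7, 0]
Event 10: LOCAL 0: VV[0][0]++ -> VV[0]=[5, 7, 0]
Event 7 stamp: [1, 5, 0]
Event 10 stamp: [5, 7, 0]
[1, 5, 0] <= [5, 7, 0]? True
[5, 7, 0] <= [1, 5, 0]? False
Relation: before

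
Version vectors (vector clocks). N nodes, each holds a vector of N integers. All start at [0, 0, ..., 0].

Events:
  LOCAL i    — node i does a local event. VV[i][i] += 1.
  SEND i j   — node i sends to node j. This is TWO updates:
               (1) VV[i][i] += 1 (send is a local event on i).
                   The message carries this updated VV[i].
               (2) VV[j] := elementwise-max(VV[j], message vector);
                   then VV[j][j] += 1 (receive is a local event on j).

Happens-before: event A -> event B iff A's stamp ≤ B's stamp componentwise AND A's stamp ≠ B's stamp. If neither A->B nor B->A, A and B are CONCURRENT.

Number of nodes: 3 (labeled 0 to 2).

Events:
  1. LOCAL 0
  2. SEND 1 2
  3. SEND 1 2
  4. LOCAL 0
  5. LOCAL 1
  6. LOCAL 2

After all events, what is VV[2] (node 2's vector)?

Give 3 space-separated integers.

Initial: VV[0]=[0, 0, 0]
Initial: VV[1]=[0, 0, 0]
Initial: VV[2]=[0, 0, 0]
Event 1: LOCAL 0: VV[0][0]++ -> VV[0]=[1, 0, 0]
Event 2: SEND 1->2: VV[1][1]++ -> VV[1]=[0, 1, 0], msg_vec=[0, 1, 0]; VV[2]=max(VV[2],msg_vec) then VV[2][2]++ -> VV[2]=[0, 1, 1]
Event 3: SEND 1->2: VV[1][1]++ -> VV[1]=[0, 2, 0], msg_vec=[0, 2, 0]; VV[2]=max(VV[2],msg_vec) then VV[2][2]++ -> VV[2]=[0, 2, 2]
Event 4: LOCAL 0: VV[0][0]++ -> VV[0]=[2, 0, 0]
Event 5: LOCAL 1: VV[1][1]++ -> VV[1]=[0, 3, 0]
Event 6: LOCAL 2: VV[2][2]++ -> VV[2]=[0, 2, 3]
Final vectors: VV[0]=[2, 0, 0]; VV[1]=[0, 3, 0]; VV[2]=[0, 2, 3]

Answer: 0 2 3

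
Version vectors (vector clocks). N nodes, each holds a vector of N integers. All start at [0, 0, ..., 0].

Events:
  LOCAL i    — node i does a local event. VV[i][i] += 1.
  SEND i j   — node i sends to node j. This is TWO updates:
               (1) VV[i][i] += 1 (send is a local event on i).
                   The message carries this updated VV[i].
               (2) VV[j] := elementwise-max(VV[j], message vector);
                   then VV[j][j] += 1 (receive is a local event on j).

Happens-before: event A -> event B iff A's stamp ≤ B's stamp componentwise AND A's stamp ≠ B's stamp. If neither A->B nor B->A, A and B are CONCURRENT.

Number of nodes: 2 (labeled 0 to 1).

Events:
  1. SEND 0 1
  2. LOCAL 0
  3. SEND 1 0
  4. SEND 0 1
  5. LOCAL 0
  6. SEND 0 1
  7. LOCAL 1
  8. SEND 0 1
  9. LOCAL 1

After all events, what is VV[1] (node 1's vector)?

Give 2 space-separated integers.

Answer: 7 7

Derivation:
Initial: VV[0]=[0, 0]
Initial: VV[1]=[0, 0]
Event 1: SEND 0->1: VV[0][0]++ -> VV[0]=[1, 0], msg_vec=[1, 0]; VV[1]=max(VV[1],msg_vec) then VV[1][1]++ -> VV[1]=[1, 1]
Event 2: LOCAL 0: VV[0][0]++ -> VV[0]=[2, 0]
Event 3: SEND 1->0: VV[1][1]++ -> VV[1]=[1, 2], msg_vec=[1, 2]; VV[0]=max(VV[0],msg_vec) then VV[0][0]++ -> VV[0]=[3, 2]
Event 4: SEND 0->1: VV[0][0]++ -> VV[0]=[4, 2], msg_vec=[4, 2]; VV[1]=max(VV[1],msg_vec) then VV[1][1]++ -> VV[1]=[4, 3]
Event 5: LOCAL 0: VV[0][0]++ -> VV[0]=[5, 2]
Event 6: SEND 0->1: VV[0][0]++ -> VV[0]=[6, 2], msg_vec=[6, 2]; VV[1]=max(VV[1],msg_vec) then VV[1][1]++ -> VV[1]=[6, 4]
Event 7: LOCAL 1: VV[1][1]++ -> VV[1]=[6, 5]
Event 8: SEND 0->1: VV[0][0]++ -> VV[0]=[7, 2], msg_vec=[7, 2]; VV[1]=max(VV[1],msg_vec) then VV[1][1]++ -> VV[1]=[7, 6]
Event 9: LOCAL 1: VV[1][1]++ -> VV[1]=[7, 7]
Final vectors: VV[0]=[7, 2]; VV[1]=[7, 7]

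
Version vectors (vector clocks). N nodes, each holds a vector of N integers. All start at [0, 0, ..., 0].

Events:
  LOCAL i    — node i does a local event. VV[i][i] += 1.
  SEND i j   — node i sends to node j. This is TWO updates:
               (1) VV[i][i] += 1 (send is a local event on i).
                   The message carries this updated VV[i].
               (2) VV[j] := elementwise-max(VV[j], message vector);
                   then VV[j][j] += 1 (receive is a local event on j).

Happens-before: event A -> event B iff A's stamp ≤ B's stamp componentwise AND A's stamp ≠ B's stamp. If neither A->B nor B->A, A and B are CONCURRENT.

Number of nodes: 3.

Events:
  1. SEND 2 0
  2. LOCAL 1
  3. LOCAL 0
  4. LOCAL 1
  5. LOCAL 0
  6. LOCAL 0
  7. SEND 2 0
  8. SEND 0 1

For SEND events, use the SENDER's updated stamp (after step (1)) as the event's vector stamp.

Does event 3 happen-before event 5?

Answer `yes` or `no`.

Answer: yes

Derivation:
Initial: VV[0]=[0, 0, 0]
Initial: VV[1]=[0, 0, 0]
Initial: VV[2]=[0, 0, 0]
Event 1: SEND 2->0: VV[2][2]++ -> VV[2]=[0, 0, 1], msg_vec=[0, 0, 1]; VV[0]=max(VV[0],msg_vec) then VV[0][0]++ -> VV[0]=[1, 0, 1]
Event 2: LOCAL 1: VV[1][1]++ -> VV[1]=[0, 1, 0]
Event 3: LOCAL 0: VV[0][0]++ -> VV[0]=[2, 0, 1]
Event 4: LOCAL 1: VV[1][1]++ -> VV[1]=[0, 2, 0]
Event 5: LOCAL 0: VV[0][0]++ -> VV[0]=[3, 0, 1]
Event 6: LOCAL 0: VV[0][0]++ -> VV[0]=[4, 0, 1]
Event 7: SEND 2->0: VV[2][2]++ -> VV[2]=[0, 0, 2], msg_vec=[0, 0, 2]; VV[0]=max(VV[0],msg_vec) then VV[0][0]++ -> VV[0]=[5, 0, 2]
Event 8: SEND 0->1: VV[0][0]++ -> VV[0]=[6, 0, 2], msg_vec=[6, 0, 2]; VV[1]=max(VV[1],msg_vec) then VV[1][1]++ -> VV[1]=[6, 3, 2]
Event 3 stamp: [2, 0, 1]
Event 5 stamp: [3, 0, 1]
[2, 0, 1] <= [3, 0, 1]? True. Equal? False. Happens-before: True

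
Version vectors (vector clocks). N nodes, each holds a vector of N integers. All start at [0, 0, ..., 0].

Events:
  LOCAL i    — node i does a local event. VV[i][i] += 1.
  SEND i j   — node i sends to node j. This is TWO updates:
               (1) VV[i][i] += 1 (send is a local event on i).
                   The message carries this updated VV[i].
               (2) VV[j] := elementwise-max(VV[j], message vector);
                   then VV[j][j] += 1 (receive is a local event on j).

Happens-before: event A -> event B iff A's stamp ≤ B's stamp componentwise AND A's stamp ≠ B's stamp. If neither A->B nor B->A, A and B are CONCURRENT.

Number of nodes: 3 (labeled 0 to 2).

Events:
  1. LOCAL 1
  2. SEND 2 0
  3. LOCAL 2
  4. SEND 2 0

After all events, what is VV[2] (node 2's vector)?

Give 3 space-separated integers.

Initial: VV[0]=[0, 0, 0]
Initial: VV[1]=[0, 0, 0]
Initial: VV[2]=[0, 0, 0]
Event 1: LOCAL 1: VV[1][1]++ -> VV[1]=[0, 1, 0]
Event 2: SEND 2->0: VV[2][2]++ -> VV[2]=[0, 0, 1], msg_vec=[0, 0, 1]; VV[0]=max(VV[0],msg_vec) then VV[0][0]++ -> VV[0]=[1, 0, 1]
Event 3: LOCAL 2: VV[2][2]++ -> VV[2]=[0, 0, 2]
Event 4: SEND 2->0: VV[2][2]++ -> VV[2]=[0, 0, 3], msg_vec=[0, 0, 3]; VV[0]=max(VV[0],msg_vec) then VV[0][0]++ -> VV[0]=[2, 0, 3]
Final vectors: VV[0]=[2, 0, 3]; VV[1]=[0, 1, 0]; VV[2]=[0, 0, 3]

Answer: 0 0 3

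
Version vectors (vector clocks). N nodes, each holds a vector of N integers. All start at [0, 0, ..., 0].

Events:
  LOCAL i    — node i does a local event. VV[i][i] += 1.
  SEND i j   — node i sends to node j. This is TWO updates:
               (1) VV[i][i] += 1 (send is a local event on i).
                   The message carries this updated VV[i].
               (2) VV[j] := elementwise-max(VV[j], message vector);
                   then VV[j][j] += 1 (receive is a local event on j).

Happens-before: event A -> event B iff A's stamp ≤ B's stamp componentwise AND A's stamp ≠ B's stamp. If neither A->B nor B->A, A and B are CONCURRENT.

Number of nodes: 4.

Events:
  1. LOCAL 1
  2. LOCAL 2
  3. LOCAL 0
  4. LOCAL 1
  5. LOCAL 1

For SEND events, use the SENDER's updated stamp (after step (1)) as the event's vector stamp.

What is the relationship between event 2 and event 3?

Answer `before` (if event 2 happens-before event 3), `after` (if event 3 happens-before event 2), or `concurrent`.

Answer: concurrent

Derivation:
Initial: VV[0]=[0, 0, 0, 0]
Initial: VV[1]=[0, 0, 0, 0]
Initial: VV[2]=[0, 0, 0, 0]
Initial: VV[3]=[0, 0, 0, 0]
Event 1: LOCAL 1: VV[1][1]++ -> VV[1]=[0, 1, 0, 0]
Event 2: LOCAL 2: VV[2][2]++ -> VV[2]=[0, 0, 1, 0]
Event 3: LOCAL 0: VV[0][0]++ -> VV[0]=[1, 0, 0, 0]
Event 4: LOCAL 1: VV[1][1]++ -> VV[1]=[0, 2, 0, 0]
Event 5: LOCAL 1: VV[1][1]++ -> VV[1]=[0, 3, 0, 0]
Event 2 stamp: [0, 0, 1, 0]
Event 3 stamp: [1, 0, 0, 0]
[0, 0, 1, 0] <= [1, 0, 0, 0]? False
[1, 0, 0, 0] <= [0, 0, 1, 0]? False
Relation: concurrent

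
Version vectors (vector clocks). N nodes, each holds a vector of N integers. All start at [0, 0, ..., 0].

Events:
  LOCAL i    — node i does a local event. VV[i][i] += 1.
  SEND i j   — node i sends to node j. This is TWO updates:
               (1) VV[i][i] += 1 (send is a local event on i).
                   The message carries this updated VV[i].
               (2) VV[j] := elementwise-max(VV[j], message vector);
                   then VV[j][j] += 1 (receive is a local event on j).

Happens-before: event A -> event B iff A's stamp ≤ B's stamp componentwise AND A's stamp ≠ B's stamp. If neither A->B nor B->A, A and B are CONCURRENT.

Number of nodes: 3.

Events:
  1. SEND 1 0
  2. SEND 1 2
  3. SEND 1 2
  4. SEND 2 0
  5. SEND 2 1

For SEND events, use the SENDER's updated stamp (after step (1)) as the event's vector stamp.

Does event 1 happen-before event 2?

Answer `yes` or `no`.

Initial: VV[0]=[0, 0, 0]
Initial: VV[1]=[0, 0, 0]
Initial: VV[2]=[0, 0, 0]
Event 1: SEND 1->0: VV[1][1]++ -> VV[1]=[0, 1, 0], msg_vec=[0, 1, 0]; VV[0]=max(VV[0],msg_vec) then VV[0][0]++ -> VV[0]=[1, 1, 0]
Event 2: SEND 1->2: VV[1][1]++ -> VV[1]=[0, 2, 0], msg_vec=[0, 2, 0]; VV[2]=max(VV[2],msg_vec) then VV[2][2]++ -> VV[2]=[0, 2, 1]
Event 3: SEND 1->2: VV[1][1]++ -> VV[1]=[0, 3, 0], msg_vec=[0, 3, 0]; VV[2]=max(VV[2],msg_vec) then VV[2][2]++ -> VV[2]=[0, 3, 2]
Event 4: SEND 2->0: VV[2][2]++ -> VV[2]=[0, 3, 3], msg_vec=[0, 3, 3]; VV[0]=max(VV[0],msg_vec) then VV[0][0]++ -> VV[0]=[2, 3, 3]
Event 5: SEND 2->1: VV[2][2]++ -> VV[2]=[0, 3, 4], msg_vec=[0, 3, 4]; VV[1]=max(VV[1],msg_vec) then VV[1][1]++ -> VV[1]=[0, 4, 4]
Event 1 stamp: [0, 1, 0]
Event 2 stamp: [0, 2, 0]
[0, 1, 0] <= [0, 2, 0]? True. Equal? False. Happens-before: True

Answer: yes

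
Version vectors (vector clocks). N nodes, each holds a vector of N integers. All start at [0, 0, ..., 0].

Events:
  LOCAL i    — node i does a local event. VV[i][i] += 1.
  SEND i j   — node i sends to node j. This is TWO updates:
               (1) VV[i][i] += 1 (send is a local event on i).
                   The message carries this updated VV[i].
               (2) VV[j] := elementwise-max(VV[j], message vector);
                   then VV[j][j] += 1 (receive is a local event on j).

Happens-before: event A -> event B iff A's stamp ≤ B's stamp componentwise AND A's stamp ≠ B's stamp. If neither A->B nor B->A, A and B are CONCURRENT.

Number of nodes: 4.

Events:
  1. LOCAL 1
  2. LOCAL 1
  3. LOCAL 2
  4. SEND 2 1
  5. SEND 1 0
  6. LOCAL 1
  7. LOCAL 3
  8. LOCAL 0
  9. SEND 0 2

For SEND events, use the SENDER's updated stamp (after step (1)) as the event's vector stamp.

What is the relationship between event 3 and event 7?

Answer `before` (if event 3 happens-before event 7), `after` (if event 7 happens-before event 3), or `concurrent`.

Initial: VV[0]=[0, 0, 0, 0]
Initial: VV[1]=[0, 0, 0, 0]
Initial: VV[2]=[0, 0, 0, 0]
Initial: VV[3]=[0, 0, 0, 0]
Event 1: LOCAL 1: VV[1][1]++ -> VV[1]=[0, 1, 0, 0]
Event 2: LOCAL 1: VV[1][1]++ -> VV[1]=[0, 2, 0, 0]
Event 3: LOCAL 2: VV[2][2]++ -> VV[2]=[0, 0, 1, 0]
Event 4: SEND 2->1: VV[2][2]++ -> VV[2]=[0, 0, 2, 0], msg_vec=[0, 0, 2, 0]; VV[1]=max(VV[1],msg_vec) then VV[1][1]++ -> VV[1]=[0, 3, 2, 0]
Event 5: SEND 1->0: VV[1][1]++ -> VV[1]=[0, 4, 2, 0], msg_vec=[0, 4, 2, 0]; VV[0]=max(VV[0],msg_vec) then VV[0][0]++ -> VV[0]=[1, 4, 2, 0]
Event 6: LOCAL 1: VV[1][1]++ -> VV[1]=[0, 5, 2, 0]
Event 7: LOCAL 3: VV[3][3]++ -> VV[3]=[0, 0, 0, 1]
Event 8: LOCAL 0: VV[0][0]++ -> VV[0]=[2, 4, 2, 0]
Event 9: SEND 0->2: VV[0][0]++ -> VV[0]=[3, 4, 2, 0], msg_vec=[3, 4, 2, 0]; VV[2]=max(VV[2],msg_vec) then VV[2][2]++ -> VV[2]=[3, 4, 3, 0]
Event 3 stamp: [0, 0, 1, 0]
Event 7 stamp: [0, 0, 0, 1]
[0, 0, 1, 0] <= [0, 0, 0, 1]? False
[0, 0, 0, 1] <= [0, 0, 1, 0]? False
Relation: concurrent

Answer: concurrent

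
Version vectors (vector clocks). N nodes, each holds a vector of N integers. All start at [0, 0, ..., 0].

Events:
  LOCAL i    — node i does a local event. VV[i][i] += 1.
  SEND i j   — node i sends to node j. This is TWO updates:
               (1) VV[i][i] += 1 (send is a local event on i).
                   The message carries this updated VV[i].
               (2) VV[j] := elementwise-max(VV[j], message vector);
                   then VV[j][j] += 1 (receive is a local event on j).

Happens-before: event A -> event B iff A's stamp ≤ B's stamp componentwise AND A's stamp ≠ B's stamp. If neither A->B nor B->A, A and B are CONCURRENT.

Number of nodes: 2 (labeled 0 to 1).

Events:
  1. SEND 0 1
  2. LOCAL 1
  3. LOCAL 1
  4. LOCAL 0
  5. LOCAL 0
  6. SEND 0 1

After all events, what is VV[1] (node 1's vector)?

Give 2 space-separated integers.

Answer: 4 4

Derivation:
Initial: VV[0]=[0, 0]
Initial: VV[1]=[0, 0]
Event 1: SEND 0->1: VV[0][0]++ -> VV[0]=[1, 0], msg_vec=[1, 0]; VV[1]=max(VV[1],msg_vec) then VV[1][1]++ -> VV[1]=[1, 1]
Event 2: LOCAL 1: VV[1][1]++ -> VV[1]=[1, 2]
Event 3: LOCAL 1: VV[1][1]++ -> VV[1]=[1, 3]
Event 4: LOCAL 0: VV[0][0]++ -> VV[0]=[2, 0]
Event 5: LOCAL 0: VV[0][0]++ -> VV[0]=[3, 0]
Event 6: SEND 0->1: VV[0][0]++ -> VV[0]=[4, 0], msg_vec=[4, 0]; VV[1]=max(VV[1],msg_vec) then VV[1][1]++ -> VV[1]=[4, 4]
Final vectors: VV[0]=[4, 0]; VV[1]=[4, 4]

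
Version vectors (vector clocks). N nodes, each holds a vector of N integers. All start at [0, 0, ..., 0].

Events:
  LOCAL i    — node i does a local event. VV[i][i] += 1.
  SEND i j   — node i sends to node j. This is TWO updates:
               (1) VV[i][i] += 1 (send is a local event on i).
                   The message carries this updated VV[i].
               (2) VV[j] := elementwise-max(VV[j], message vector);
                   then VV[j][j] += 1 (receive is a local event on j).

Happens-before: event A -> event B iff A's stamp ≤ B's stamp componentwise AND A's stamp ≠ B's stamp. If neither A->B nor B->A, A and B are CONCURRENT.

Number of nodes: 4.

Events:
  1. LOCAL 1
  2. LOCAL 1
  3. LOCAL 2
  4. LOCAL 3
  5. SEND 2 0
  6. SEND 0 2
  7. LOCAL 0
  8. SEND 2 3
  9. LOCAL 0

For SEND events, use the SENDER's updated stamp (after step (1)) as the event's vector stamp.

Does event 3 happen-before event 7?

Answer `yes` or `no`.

Answer: yes

Derivation:
Initial: VV[0]=[0, 0, 0, 0]
Initial: VV[1]=[0, 0, 0, 0]
Initial: VV[2]=[0, 0, 0, 0]
Initial: VV[3]=[0, 0, 0, 0]
Event 1: LOCAL 1: VV[1][1]++ -> VV[1]=[0, 1, 0, 0]
Event 2: LOCAL 1: VV[1][1]++ -> VV[1]=[0, 2, 0, 0]
Event 3: LOCAL 2: VV[2][2]++ -> VV[2]=[0, 0, 1, 0]
Event 4: LOCAL 3: VV[3][3]++ -> VV[3]=[0, 0, 0, 1]
Event 5: SEND 2->0: VV[2][2]++ -> VV[2]=[0, 0, 2, 0], msg_vec=[0, 0, 2, 0]; VV[0]=max(VV[0],msg_vec) then VV[0][0]++ -> VV[0]=[1, 0, 2, 0]
Event 6: SEND 0->2: VV[0][0]++ -> VV[0]=[2, 0, 2, 0], msg_vec=[2, 0, 2, 0]; VV[2]=max(VV[2],msg_vec) then VV[2][2]++ -> VV[2]=[2, 0, 3, 0]
Event 7: LOCAL 0: VV[0][0]++ -> VV[0]=[3, 0, 2, 0]
Event 8: SEND 2->3: VV[2][2]++ -> VV[2]=[2, 0, 4, 0], msg_vec=[2, 0, 4, 0]; VV[3]=max(VV[3],msg_vec) then VV[3][3]++ -> VV[3]=[2, 0, 4, 2]
Event 9: LOCAL 0: VV[0][0]++ -> VV[0]=[4, 0, 2, 0]
Event 3 stamp: [0, 0, 1, 0]
Event 7 stamp: [3, 0, 2, 0]
[0, 0, 1, 0] <= [3, 0, 2, 0]? True. Equal? False. Happens-before: True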